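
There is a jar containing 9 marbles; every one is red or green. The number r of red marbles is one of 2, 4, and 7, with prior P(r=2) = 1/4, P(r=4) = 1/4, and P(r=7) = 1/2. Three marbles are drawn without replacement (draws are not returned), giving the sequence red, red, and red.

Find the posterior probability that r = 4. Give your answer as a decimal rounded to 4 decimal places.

Under each hypothesis, the probability of the observed sequence is: P(data | r = 2) = (2/9)(1/8)(0/7) = 0; P(data | r = 4) = (4/9)(3/8)(2/7) = 1/21; P(data | r = 7) = (7/9)(6/8)(5/7) = 5/12.
Weighting by the prior gives 1/4 · 0 = 0, 1/4 · 1/21 = 1/84, 1/2 · 5/12 = 5/24; these sum to 37/168.
Therefore the posterior P(r = 4 | data) = (1/84) / (37/168) = 2/37.

0.0541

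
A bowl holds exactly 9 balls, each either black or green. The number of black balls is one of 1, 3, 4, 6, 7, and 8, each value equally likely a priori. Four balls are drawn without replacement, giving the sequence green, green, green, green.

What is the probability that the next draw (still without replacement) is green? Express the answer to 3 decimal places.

Compute the likelihood of the observed sequence for each case: P(data | r = 1) = (8/9)(7/8)(6/7)(5/6) = 5/9; P(data | r = 3) = (6/9)(5/8)(4/7)(3/6) = 5/42; P(data | r = 4) = (5/9)(4/8)(3/7)(2/6) = 5/126; P(data | r = 6) = (3/9)(2/8)(1/7)(0/6) = 0; P(data | r = 7) = (2/9)(1/8)(0/7) = 0; P(data | r = 8) = (1/9)(0/8) = 0.
The prior-weighted likelihoods are 1/6 · 5/9 = 5/54, 1/6 · 5/42 = 5/252, 1/6 · 5/126 = 5/756, 1/6 · 0 = 0, 1/6 · 0 = 0, 1/6 · 0 = 0; these sum to 5/42.
The posterior is then P(r = 1 | data) = 7/9, P(r = 3 | data) = 1/6, P(r = 4 | data) = 1/18, P(r = 6 | data) = 0, P(r = 7 | data) = 0, P(r = 8 | data) = 0.
The predictive probability is P(green next | data) = (4/5)(7/9) + (2/5)(1/6) + (1/5)(1/18) = 7/10.

0.700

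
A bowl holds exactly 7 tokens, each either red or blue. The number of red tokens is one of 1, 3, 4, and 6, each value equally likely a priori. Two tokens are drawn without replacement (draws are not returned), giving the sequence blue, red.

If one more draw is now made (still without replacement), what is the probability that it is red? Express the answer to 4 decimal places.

The likelihood of the observed sequence under each hypothesis: P(data | r = 1) = (6/7)(1/6) = 1/7; P(data | r = 3) = (4/7)(3/6) = 2/7; P(data | r = 4) = (3/7)(4/6) = 2/7; P(data | r = 6) = (1/7)(6/6) = 1/7.
Weighting by the prior gives 1/4 · 1/7 = 1/28, 1/4 · 2/7 = 1/14, 1/4 · 2/7 = 1/14, 1/4 · 1/7 = 1/28; with total 3/14.
The posterior is then P(r = 1 | data) = 1/6, P(r = 3 | data) = 1/3, P(r = 4 | data) = 1/3, P(r = 6 | data) = 1/6.
So P(red next | data) = Σ P(red next | H) P(H | data) = (0)(1/6) + (2/5)(1/3) + (3/5)(1/3) + (1)(1/6) = 1/2.

0.5000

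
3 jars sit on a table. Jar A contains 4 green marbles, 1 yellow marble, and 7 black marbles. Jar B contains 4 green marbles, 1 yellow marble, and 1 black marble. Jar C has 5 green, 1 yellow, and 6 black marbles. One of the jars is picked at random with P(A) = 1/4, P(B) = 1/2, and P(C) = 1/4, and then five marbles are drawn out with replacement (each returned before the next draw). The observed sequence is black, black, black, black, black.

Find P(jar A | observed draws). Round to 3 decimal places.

0.682

Compute the likelihood of the observed sequence for each case: P(data | jar A) = (7/12)(7/12)(7/12)(7/12)(7/12) = 0.067544; P(data | jar B) = (1/6)(1/6)(1/6)(1/6)(1/6) = 0.0001286; P(data | jar C) = (6/12)(6/12)(6/12)(6/12)(6/12) = 0.03125.
Multiplying each by its prior: 1/4 · 0.067544 = 0.016886, 1/2 · 0.0001286 = 6.43e-05, 1/4 · 0.03125 = 0.0078125; these sum to 0.024763.
So P(jar A | data) = (0.016886) / (0.024763) = 0.68191.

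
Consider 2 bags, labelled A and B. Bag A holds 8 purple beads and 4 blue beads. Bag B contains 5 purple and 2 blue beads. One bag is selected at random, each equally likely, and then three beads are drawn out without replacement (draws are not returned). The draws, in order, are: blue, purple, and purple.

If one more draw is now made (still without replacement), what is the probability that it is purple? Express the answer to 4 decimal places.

0.7107

Compute the likelihood of the observed sequence for each case: P(data | bag A) = (4/12)(8/11)(7/10) = 0.1697; P(data | bag B) = (2/7)(5/6)(4/5) = 0.19048.
Weighting by the prior gives 1/2 · 0.1697 = 0.084848, 1/2 · 0.19048 = 0.095238; summing to 0.18009.
Dividing through by the total gives posterior P(bag A | data) = 0.47115, P(bag B | data) = 0.52885.
The predictive probability is P(purple next | data) = (2/3)(0.47115) + (3/4)(0.52885) = 0.71074.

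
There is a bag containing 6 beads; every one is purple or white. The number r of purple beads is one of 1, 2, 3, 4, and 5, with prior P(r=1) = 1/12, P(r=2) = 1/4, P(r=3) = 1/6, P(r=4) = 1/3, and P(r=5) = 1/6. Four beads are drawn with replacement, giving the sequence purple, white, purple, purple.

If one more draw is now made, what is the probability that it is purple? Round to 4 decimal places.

0.6473

For each hypothesis, P(data | H) works out to: P(data | r = 1) = (1/6)(5/6)(1/6)(1/6) = 0.003858; P(data | r = 2) = (2/6)(4/6)(2/6)(2/6) = 0.024691; P(data | r = 3) = (3/6)(3/6)(3/6)(3/6) = 0.0625; P(data | r = 4) = (4/6)(2/6)(4/6)(4/6) = 0.098765; P(data | r = 5) = (5/6)(1/6)(5/6)(5/6) = 0.096451.
Weighting by the prior gives 1/12 · 0.003858 = 0.0003215, 1/4 · 0.024691 = 0.0061728, 1/6 · 0.0625 = 0.010417, 1/3 · 0.098765 = 0.032922, 1/6 · 0.096451 = 0.016075; these sum to 0.065908.
Normalising, the posterior is P(r = 1 | data) = 0.004878, P(r = 2 | data) = 0.093659, P(r = 3 | data) = 0.15805, P(r = 4 | data) = 0.49951, P(r = 5 | data) = 0.2439.
The predictive probability is P(purple next | data) = (1/6)(0.004878) + (1/3)(0.093659) + (1/2)(0.15805) + (2/3)(0.49951) + (5/6)(0.2439) = 0.64732.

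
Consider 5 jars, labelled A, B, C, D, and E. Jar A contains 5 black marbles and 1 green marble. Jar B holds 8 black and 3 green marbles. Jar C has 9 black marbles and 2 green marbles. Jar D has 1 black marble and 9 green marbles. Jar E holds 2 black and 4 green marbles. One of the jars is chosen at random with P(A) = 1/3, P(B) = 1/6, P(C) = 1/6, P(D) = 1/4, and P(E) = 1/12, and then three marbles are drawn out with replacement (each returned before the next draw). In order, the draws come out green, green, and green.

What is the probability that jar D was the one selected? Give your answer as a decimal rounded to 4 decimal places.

Under each hypothesis, the probability of the observed sequence is: P(data | jar A) = (1/6)(1/6)(1/6) = 0.0046296; P(data | jar B) = (3/11)(3/11)(3/11) = 0.020285; P(data | jar C) = (2/11)(2/11)(2/11) = 0.0060105; P(data | jar D) = (9/10)(9/10)(9/10) = 0.729; P(data | jar E) = (4/6)(4/6)(4/6) = 0.2963.
Multiplying each by its prior: 1/3 · 0.0046296 = 0.0015432, 1/6 · 0.020285 = 0.0033809, 1/6 · 0.0060105 = 0.0010018, 1/4 · 0.729 = 0.18225, 1/12 · 0.2963 = 0.024691; with total 0.21287.
So P(jar D | data) = (0.18225) / (0.21287) = 0.85617.

0.8562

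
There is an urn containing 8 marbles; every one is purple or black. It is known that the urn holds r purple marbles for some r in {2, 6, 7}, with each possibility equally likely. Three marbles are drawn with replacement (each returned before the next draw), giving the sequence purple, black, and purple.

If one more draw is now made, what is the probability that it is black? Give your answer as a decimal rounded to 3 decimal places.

The likelihood of the observed sequence under each hypothesis: P(data | r = 2) = (2/8)(6/8)(2/8) = 0.046875; P(data | r = 6) = (6/8)(2/8)(6/8) = 0.14062; P(data | r = 7) = (7/8)(1/8)(7/8) = 0.095703.
The prior-weighted likelihoods are 1/3 · 0.046875 = 0.015625, 1/3 · 0.14062 = 0.046875, 1/3 · 0.095703 = 0.031901; these sum to 0.094401.
Dividing through by the total gives posterior P(r = 2 | data) = 0.16552, P(r = 6 | data) = 0.49655, P(r = 7 | data) = 0.33793.
The predictive probability is P(black next | data) = (3/4)(0.16552) + (1/4)(0.49655) + (1/8)(0.33793) = 0.29052.

0.291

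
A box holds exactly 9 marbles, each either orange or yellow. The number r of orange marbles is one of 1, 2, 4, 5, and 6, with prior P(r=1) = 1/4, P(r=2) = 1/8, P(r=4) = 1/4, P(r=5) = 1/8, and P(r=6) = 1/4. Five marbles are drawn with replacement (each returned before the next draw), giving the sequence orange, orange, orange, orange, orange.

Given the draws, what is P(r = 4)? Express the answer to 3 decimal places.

Under each hypothesis, the probability of the observed sequence is: P(data | r = 1) = (1/9)(1/9)(1/9)(1/9)(1/9) = 1.6935e-05; P(data | r = 2) = (2/9)(2/9)(2/9)(2/9)(2/9) = 0.00054192; P(data | r = 4) = (4/9)(4/9)(4/9)(4/9)(4/9) = 0.017342; P(data | r = 5) = (5/9)(5/9)(5/9)(5/9)(5/9) = 0.052922; P(data | r = 6) = (6/9)(6/9)(6/9)(6/9)(6/9) = 0.13169.
Weighting by the prior gives 1/4 · 1.6935e-05 = 4.2338e-06, 1/8 · 0.00054192 = 6.774e-05, 1/4 · 0.017342 = 0.0043354, 1/8 · 0.052922 = 0.0066153, 1/4 · 0.13169 = 0.032922; summing to 0.043944.
Therefore the posterior P(r = 4 | data) = (0.0043354) / (0.043944) = 0.098656.

0.099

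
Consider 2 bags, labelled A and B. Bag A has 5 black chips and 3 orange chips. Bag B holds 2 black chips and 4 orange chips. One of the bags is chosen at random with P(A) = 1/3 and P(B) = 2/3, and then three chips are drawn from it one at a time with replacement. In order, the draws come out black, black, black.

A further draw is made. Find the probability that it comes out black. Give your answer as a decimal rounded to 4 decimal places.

0.5571

Under each hypothesis, the probability of the observed sequence is: P(data | bag A) = (5/8)(5/8)(5/8) = 0.24414; P(data | bag B) = (2/6)(2/6)(2/6) = 0.037037.
Weighting by the prior gives 1/3 · 0.24414 = 0.08138, 2/3 · 0.037037 = 0.024691; summing to 0.10607.
Normalising, the posterior is P(bag A | data) = 0.76722, P(bag B | data) = 0.23278.
So P(black next | data) = Σ P(black next | H) P(H | data) = (5/8)(0.76722) + (1/3)(0.23278) = 0.55711.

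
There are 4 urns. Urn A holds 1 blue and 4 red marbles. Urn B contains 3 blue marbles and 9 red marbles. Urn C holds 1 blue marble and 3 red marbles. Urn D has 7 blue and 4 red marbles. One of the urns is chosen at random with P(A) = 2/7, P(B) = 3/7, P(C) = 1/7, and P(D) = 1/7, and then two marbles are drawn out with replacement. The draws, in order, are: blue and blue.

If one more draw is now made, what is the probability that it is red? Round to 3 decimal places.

Compute the likelihood of the observed sequence for each case: P(data | urn A) = (1/5)(1/5) = 0.04; P(data | urn B) = (3/12)(3/12) = 0.0625; P(data | urn C) = (1/4)(1/4) = 0.0625; P(data | urn D) = (7/11)(7/11) = 0.40496.
The prior-weighted likelihoods are 2/7 · 0.04 = 0.011429, 3/7 · 0.0625 = 0.026786, 1/7 · 0.0625 = 0.0089286, 1/7 · 0.40496 = 0.057851; these sum to 0.10499.
Dividing through by the total gives posterior P(urn A | data) = 0.10885, P(urn B | data) = 0.25512, P(urn C | data) = 0.085039, P(urn D | data) = 0.551.
Averaging over the posterior, P(red next | data) = (4/5)(0.10885) + (3/4)(0.25512) + (3/4)(0.085039) + (4/11)(0.551) = 0.54256.

0.543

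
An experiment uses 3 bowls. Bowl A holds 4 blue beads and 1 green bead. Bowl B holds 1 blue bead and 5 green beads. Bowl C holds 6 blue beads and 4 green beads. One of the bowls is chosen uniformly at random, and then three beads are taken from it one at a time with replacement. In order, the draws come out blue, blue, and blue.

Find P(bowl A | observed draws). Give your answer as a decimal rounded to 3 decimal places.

For each hypothesis, P(data | H) works out to: P(data | bowl A) = (4/5)(4/5)(4/5) = 0.512; P(data | bowl B) = (1/6)(1/6)(1/6) = 0.0046296; P(data | bowl C) = (6/10)(6/10)(6/10) = 0.216.
Multiplying each by its prior: 1/3 · 0.512 = 0.17067, 1/3 · 0.0046296 = 0.0015432, 1/3 · 0.216 = 0.072; these sum to 0.24421.
Therefore the posterior P(bowl A | data) = (0.17067) / (0.24421) = 0.69885.

0.699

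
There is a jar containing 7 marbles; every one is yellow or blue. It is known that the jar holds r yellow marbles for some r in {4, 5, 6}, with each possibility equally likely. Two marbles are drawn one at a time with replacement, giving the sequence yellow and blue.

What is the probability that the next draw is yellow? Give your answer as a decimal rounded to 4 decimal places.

0.6837

For each hypothesis, P(data | H) works out to: P(data | r = 4) = (4/7)(3/7) = 12/49; P(data | r = 5) = (5/7)(2/7) = 10/49; P(data | r = 6) = (6/7)(1/7) = 6/49.
Multiplying each by its prior: 1/3 · 12/49 = 4/49, 1/3 · 10/49 = 10/147, 1/3 · 6/49 = 2/49; with total 4/21.
The posterior is then P(r = 4 | data) = 3/7, P(r = 5 | data) = 5/14, P(r = 6 | data) = 3/14.
So P(yellow next | data) = Σ P(yellow next | H) P(H | data) = (4/7)(3/7) + (5/7)(5/14) + (6/7)(3/14) = 67/98.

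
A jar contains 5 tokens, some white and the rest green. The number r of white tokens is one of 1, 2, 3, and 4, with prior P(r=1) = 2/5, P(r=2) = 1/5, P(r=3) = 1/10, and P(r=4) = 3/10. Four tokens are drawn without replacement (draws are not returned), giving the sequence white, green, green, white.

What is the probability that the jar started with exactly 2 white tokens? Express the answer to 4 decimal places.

0.6667

For each hypothesis, P(data | H) works out to: P(data | r = 1) = (1/5)(4/4)(3/3)(0/2) = 0; P(data | r = 2) = (2/5)(3/4)(2/3)(1/2) = 1/10; P(data | r = 3) = (3/5)(2/4)(1/3)(2/2) = 1/10; P(data | r = 4) = (4/5)(1/4)(0/3) = 0.
The prior-weighted likelihoods are 2/5 · 0 = 0, 1/5 · 1/10 = 1/50, 1/10 · 1/10 = 1/100, 3/10 · 0 = 0; with total 3/100.
So P(r = 2 | data) = (1/50) / (3/100) = 2/3.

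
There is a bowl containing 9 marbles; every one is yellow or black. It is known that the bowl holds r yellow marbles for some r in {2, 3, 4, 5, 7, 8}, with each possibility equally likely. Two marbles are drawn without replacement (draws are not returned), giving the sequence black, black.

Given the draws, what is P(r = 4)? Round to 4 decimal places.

0.1887

The likelihood of the observed sequence under each hypothesis: P(data | r = 2) = (7/9)(6/8) = 7/12; P(data | r = 3) = (6/9)(5/8) = 5/12; P(data | r = 4) = (5/9)(4/8) = 5/18; P(data | r = 5) = (4/9)(3/8) = 1/6; P(data | r = 7) = (2/9)(1/8) = 1/36; P(data | r = 8) = (1/9)(0/8) = 0.
Weighting by the prior gives 1/6 · 7/12 = 7/72, 1/6 · 5/12 = 5/72, 1/6 · 5/18 = 5/108, 1/6 · 1/6 = 1/36, 1/6 · 1/36 = 1/216, 1/6 · 0 = 0; these sum to 53/216.
Hence P(r = 4 | data) = (5/108) / (53/216) = 10/53.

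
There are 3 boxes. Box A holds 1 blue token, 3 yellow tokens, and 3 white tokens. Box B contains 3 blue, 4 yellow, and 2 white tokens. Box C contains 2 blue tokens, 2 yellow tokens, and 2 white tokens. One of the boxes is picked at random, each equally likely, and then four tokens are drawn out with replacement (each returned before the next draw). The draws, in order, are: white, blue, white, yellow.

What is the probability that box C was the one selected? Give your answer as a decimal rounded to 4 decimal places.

0.3994

Under each hypothesis, the probability of the observed sequence is: P(data | box A) = (3/7)(1/7)(3/7)(3/7) = 0.011245; P(data | box B) = (2/9)(3/9)(2/9)(4/9) = 0.007316; P(data | box C) = (2/6)(2/6)(2/6)(2/6) = 0.012346.
Multiplying each by its prior: 1/3 · 0.011245 = 0.0037484, 1/3 · 0.007316 = 0.0024387, 1/3 · 0.012346 = 0.0041152; summing to 0.010302.
Therefore the posterior P(box C | data) = (0.0041152) / (0.010302) = 0.39945.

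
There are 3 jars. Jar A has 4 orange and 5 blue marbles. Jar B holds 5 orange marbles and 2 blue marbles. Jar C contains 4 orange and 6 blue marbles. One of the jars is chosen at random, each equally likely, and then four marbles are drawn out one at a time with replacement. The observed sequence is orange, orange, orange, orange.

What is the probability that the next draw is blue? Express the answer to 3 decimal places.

0.343

Under each hypothesis, the probability of the observed sequence is: P(data | jar A) = (4/9)(4/9)(4/9)(4/9) = 0.039018; P(data | jar B) = (5/7)(5/7)(5/7)(5/7) = 0.26031; P(data | jar C) = (4/10)(4/10)(4/10)(4/10) = 0.0256.
Multiplying each by its prior: 1/3 · 0.039018 = 0.013006, 1/3 · 0.26031 = 0.086769, 1/3 · 0.0256 = 0.0085333; these sum to 0.10831.
The posterior is then P(jar A | data) = 0.12008, P(jar B | data) = 0.80113, P(jar C | data) = 0.078787.
So P(blue next | data) = Σ P(blue next | H) P(H | data) = (5/9)(0.12008) + (2/7)(0.80113) + (3/5)(0.078787) = 0.34288.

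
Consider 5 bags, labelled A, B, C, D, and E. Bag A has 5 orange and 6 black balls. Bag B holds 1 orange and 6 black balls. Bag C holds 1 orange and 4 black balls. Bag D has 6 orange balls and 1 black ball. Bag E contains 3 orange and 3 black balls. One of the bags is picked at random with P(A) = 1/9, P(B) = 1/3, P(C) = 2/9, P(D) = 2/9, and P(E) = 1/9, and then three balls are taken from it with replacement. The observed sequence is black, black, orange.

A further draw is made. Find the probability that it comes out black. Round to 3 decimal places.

Under each hypothesis, the probability of the observed sequence is: P(data | bag A) = (6/11)(6/11)(5/11) = 0.13524; P(data | bag B) = (6/7)(6/7)(1/7) = 0.10496; P(data | bag C) = (4/5)(4/5)(1/5) = 0.128; P(data | bag D) = (1/7)(1/7)(6/7) = 0.017493; P(data | bag E) = (3/6)(3/6)(3/6) = 0.125.
Multiplying each by its prior: 1/9 · 0.13524 = 0.015026, 1/3 · 0.10496 = 0.034985, 2/9 · 0.128 = 0.028444, 2/9 · 0.017493 = 0.0038873, 1/9 · 0.125 = 0.013889; with total 0.096232.
The posterior is then P(bag A | data) = 0.15615, P(bag B | data) = 0.36355, P(bag C | data) = 0.29558, P(bag D | data) = 0.040395, P(bag E | data) = 0.14433.
The predictive probability is P(black next | data) = (6/11)(0.15615) + (6/7)(0.36355) + (4/5)(0.29558) + (1/7)(0.040395) + (1/2)(0.14433) = 0.71119.

0.711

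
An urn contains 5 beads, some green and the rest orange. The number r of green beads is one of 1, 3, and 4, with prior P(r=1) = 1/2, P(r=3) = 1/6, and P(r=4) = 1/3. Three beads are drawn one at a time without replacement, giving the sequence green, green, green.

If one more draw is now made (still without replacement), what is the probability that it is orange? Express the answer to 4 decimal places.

0.5556

For each hypothesis, P(data | H) works out to: P(data | r = 1) = (1/5)(0/4) = 0; P(data | r = 3) = (3/5)(2/4)(1/3) = 1/10; P(data | r = 4) = (4/5)(3/4)(2/3) = 2/5.
The prior-weighted likelihoods are 1/2 · 0 = 0, 1/6 · 1/10 = 1/60, 1/3 · 2/5 = 2/15; summing to 3/20.
The posterior is then P(r = 1 | data) = 0, P(r = 3 | data) = 1/9, P(r = 4 | data) = 8/9.
The predictive probability is P(orange next | data) = (1)(1/9) + (1/2)(8/9) = 5/9.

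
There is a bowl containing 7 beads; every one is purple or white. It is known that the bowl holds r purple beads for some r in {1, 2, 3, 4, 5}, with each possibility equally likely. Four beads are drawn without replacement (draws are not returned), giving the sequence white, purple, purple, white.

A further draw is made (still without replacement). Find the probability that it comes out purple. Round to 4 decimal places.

0.5000

Under each hypothesis, the probability of the observed sequence is: P(data | r = 1) = (6/7)(1/6)(0/5) = 0; P(data | r = 2) = (5/7)(2/6)(1/5)(4/4) = 1/21; P(data | r = 3) = (4/7)(3/6)(2/5)(3/4) = 3/35; P(data | r = 4) = (3/7)(4/6)(3/5)(2/4) = 3/35; P(data | r = 5) = (2/7)(5/6)(4/5)(1/4) = 1/21.
Multiplying each by its prior: 1/5 · 0 = 0, 1/5 · 1/21 = 1/105, 1/5 · 3/35 = 3/175, 1/5 · 3/35 = 3/175, 1/5 · 1/21 = 1/105; these sum to 4/75.
Normalising, the posterior is P(r = 1 | data) = 0, P(r = 2 | data) = 5/28, P(r = 3 | data) = 9/28, P(r = 4 | data) = 9/28, P(r = 5 | data) = 5/28.
Averaging over the posterior, P(purple next | data) = (0)(5/28) + (1/3)(9/28) + (2/3)(9/28) + (1)(5/28) = 1/2.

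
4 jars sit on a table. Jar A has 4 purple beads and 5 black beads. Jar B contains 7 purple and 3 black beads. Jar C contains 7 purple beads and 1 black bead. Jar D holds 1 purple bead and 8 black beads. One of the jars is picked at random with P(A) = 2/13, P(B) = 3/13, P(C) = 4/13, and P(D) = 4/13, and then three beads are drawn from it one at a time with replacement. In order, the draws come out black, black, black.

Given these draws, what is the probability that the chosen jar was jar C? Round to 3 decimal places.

0.002

For each hypothesis, P(data | H) works out to: P(data | jar A) = (5/9)(5/9)(5/9) = 0.17147; P(data | jar B) = (3/10)(3/10)(3/10) = 0.027; P(data | jar C) = (1/8)(1/8)(1/8) = 0.0019531; P(data | jar D) = (8/9)(8/9)(8/9) = 0.70233.
Weighting by the prior gives 2/13 · 0.17147 = 0.02638, 3/13 · 0.027 = 0.0062308, 4/13 · 0.0019531 = 0.00060096, 4/13 · 0.70233 = 0.2161; with total 0.24931.
Therefore the posterior P(jar C | data) = (0.00060096) / (0.24931) = 0.0024105.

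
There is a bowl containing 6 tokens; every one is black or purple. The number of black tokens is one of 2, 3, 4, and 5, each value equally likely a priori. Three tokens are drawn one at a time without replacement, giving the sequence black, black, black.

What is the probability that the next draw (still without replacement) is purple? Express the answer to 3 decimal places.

For each hypothesis, P(data | H) works out to: P(data | r = 2) = (2/6)(1/5)(0/4) = 0; P(data | r = 3) = (3/6)(2/5)(1/4) = 1/20; P(data | r = 4) = (4/6)(3/5)(2/4) = 1/5; P(data | r = 5) = (5/6)(4/5)(3/4) = 1/2.
Weighting by the prior gives 1/4 · 0 = 0, 1/4 · 1/20 = 1/80, 1/4 · 1/5 = 1/20, 1/4 · 1/2 = 1/8; these sum to 3/16.
Dividing through by the total gives posterior P(r = 2 | data) = 0, P(r = 3 | data) = 1/15, P(r = 4 | data) = 4/15, P(r = 5 | data) = 2/3.
The predictive probability is P(purple next | data) = (1)(1/15) + (2/3)(4/15) + (1/3)(2/3) = 7/15.

0.467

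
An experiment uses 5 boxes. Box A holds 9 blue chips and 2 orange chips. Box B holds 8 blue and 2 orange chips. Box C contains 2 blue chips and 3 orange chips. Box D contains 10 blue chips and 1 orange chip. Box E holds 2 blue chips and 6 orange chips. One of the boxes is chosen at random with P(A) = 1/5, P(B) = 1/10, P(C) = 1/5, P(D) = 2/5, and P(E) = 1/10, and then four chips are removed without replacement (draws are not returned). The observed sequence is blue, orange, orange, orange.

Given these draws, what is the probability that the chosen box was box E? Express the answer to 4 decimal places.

0.4167

For each hypothesis, P(data | H) works out to: P(data | box A) = (9/11)(2/10)(1/9)(0/8) = 0; P(data | box B) = (8/10)(2/9)(1/8)(0/7) = 0; P(data | box C) = (2/5)(3/4)(2/3)(1/2) = 1/10; P(data | box D) = (10/11)(1/10)(0/9) = 0; P(data | box E) = (2/8)(6/7)(5/6)(4/5) = 1/7.
The prior-weighted likelihoods are 1/5 · 0 = 0, 1/10 · 0 = 0, 1/5 · 1/10 = 1/50, 2/5 · 0 = 0, 1/10 · 1/7 = 1/70; these sum to 6/175.
By Bayes' rule, P(box E | data) = (1/70) / (6/175) = 5/12.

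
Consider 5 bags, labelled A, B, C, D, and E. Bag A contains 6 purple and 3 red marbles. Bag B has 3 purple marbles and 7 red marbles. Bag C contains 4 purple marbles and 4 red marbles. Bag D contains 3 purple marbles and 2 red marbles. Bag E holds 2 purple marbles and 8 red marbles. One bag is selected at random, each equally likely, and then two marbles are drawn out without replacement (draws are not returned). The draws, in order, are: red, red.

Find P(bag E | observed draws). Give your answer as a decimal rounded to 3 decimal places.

Under each hypothesis, the probability of the observed sequence is: P(data | bag A) = (3/9)(2/8) = 0.083333; P(data | bag B) = (7/10)(6/9) = 0.46667; P(data | bag C) = (4/8)(3/7) = 0.21429; P(data | bag D) = (2/5)(1/4) = 0.1; P(data | bag E) = (8/10)(7/9) = 0.62222.
Weighting by the prior gives 1/5 · 0.083333 = 0.016667, 1/5 · 0.46667 = 0.093333, 1/5 · 0.21429 = 0.042857, 1/5 · 0.1 = 0.02, 1/5 · 0.62222 = 0.12444; summing to 0.2973.
Therefore the posterior P(bag E | data) = (0.12444) / (0.2973) = 0.41858.

0.419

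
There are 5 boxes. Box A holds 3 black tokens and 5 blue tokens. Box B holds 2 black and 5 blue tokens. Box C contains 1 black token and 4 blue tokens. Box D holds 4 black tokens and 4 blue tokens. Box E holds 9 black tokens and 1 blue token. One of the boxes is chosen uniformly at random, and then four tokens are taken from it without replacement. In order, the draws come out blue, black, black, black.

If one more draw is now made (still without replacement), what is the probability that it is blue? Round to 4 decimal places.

Compute the likelihood of the observed sequence for each case: P(data | box A) = (5/8)(3/7)(2/6)(1/5) = 1/56; P(data | box B) = (5/7)(2/6)(1/5)(0/4) = 0; P(data | box C) = (4/5)(1/4)(0/3) = 0; P(data | box D) = (4/8)(4/7)(3/6)(2/5) = 2/35; P(data | box E) = (1/10)(9/9)(8/8)(7/7) = 1/10.
Multiplying each by its prior: 1/5 · 1/56 = 1/280, 1/5 · 0 = 0, 1/5 · 0 = 0, 1/5 · 2/35 = 2/175, 1/5 · 1/10 = 1/50; summing to 7/200.
Normalising, the posterior is P(box A | data) = 5/49, P(box B | data) = 0, P(box C | data) = 0, P(box D | data) = 16/49, P(box E | data) = 4/7.
Averaging over the posterior, P(blue next | data) = (1)(5/49) + (3/4)(16/49) + (0)(4/7) = 17/49.

0.3469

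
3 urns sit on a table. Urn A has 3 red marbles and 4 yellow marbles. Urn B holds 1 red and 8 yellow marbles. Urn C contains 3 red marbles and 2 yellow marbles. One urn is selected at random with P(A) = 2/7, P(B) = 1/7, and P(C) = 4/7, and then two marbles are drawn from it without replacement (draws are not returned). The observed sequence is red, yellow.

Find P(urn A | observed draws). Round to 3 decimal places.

Under each hypothesis, the probability of the observed sequence is: P(data | urn A) = (3/7)(4/6) = 0.28571; P(data | urn B) = (1/9)(8/8) = 0.11111; P(data | urn C) = (3/5)(2/4) = 0.3.
The prior-weighted likelihoods are 2/7 · 0.28571 = 0.081633, 1/7 · 0.11111 = 0.015873, 4/7 · 0.3 = 0.17143; summing to 0.26893.
Hence P(urn A | data) = (0.081633) / (0.26893) = 0.30354.

0.304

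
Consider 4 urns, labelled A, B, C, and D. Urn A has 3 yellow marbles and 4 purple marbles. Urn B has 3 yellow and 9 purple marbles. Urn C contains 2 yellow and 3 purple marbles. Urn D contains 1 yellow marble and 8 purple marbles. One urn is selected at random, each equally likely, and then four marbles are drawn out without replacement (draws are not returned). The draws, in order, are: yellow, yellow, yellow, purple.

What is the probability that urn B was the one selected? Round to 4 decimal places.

0.1373

For each hypothesis, P(data | H) works out to: P(data | urn A) = (3/7)(2/6)(1/5)(4/4) = 0.028571; P(data | urn B) = (3/12)(2/11)(1/10)(9/9) = 0.0045455; P(data | urn C) = (2/5)(1/4)(0/3) = 0; P(data | urn D) = (1/9)(0/8) = 0.
Weighting by the prior gives 1/4 · 0.028571 = 0.0071429, 1/4 · 0.0045455 = 0.0011364, 1/4 · 0 = 0, 1/4 · 0 = 0; summing to 0.0082792.
So P(urn B | data) = (0.0011364) / (0.0082792) = 0.13725.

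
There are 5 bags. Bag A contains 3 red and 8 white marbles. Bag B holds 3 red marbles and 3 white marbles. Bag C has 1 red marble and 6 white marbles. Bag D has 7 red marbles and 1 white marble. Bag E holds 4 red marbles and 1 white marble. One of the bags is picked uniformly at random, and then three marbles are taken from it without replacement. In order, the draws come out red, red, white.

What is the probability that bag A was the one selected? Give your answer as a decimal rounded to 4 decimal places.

0.0926

Compute the likelihood of the observed sequence for each case: P(data | bag A) = (3/11)(2/10)(8/9) = 0.048485; P(data | bag B) = (3/6)(2/5)(3/4) = 0.15; P(data | bag C) = (1/7)(0/6) = 0; P(data | bag D) = (7/8)(6/7)(1/6) = 0.125; P(data | bag E) = (4/5)(3/4)(1/3) = 0.2.
The prior-weighted likelihoods are 1/5 · 0.048485 = 0.009697, 1/5 · 0.15 = 0.03, 1/5 · 0 = 0, 1/5 · 0.125 = 0.025, 1/5 · 0.2 = 0.04; with total 0.1047.
Hence P(bag A | data) = (0.009697) / (0.1047) = 0.092619.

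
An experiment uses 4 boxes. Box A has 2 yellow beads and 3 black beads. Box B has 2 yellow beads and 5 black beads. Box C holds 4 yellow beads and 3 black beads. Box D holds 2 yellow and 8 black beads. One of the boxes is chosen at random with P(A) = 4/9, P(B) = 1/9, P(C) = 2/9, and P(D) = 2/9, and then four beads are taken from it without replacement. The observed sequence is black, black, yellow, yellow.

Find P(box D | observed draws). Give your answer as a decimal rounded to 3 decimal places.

The likelihood of the observed sequence under each hypothesis: P(data | box A) = (3/5)(2/4)(2/3)(1/2) = 0.1; P(data | box B) = (5/7)(4/6)(2/5)(1/4) = 0.047619; P(data | box C) = (3/7)(2/6)(4/5)(3/4) = 0.085714; P(data | box D) = (8/10)(7/9)(2/8)(1/7) = 0.022222.
The prior-weighted likelihoods are 4/9 · 0.1 = 0.044444, 1/9 · 0.047619 = 0.005291, 2/9 · 0.085714 = 0.019048, 2/9 · 0.022222 = 0.0049383; with total 0.073721.
Hence P(box D | data) = (0.0049383) / (0.073721) = 0.066986.

0.067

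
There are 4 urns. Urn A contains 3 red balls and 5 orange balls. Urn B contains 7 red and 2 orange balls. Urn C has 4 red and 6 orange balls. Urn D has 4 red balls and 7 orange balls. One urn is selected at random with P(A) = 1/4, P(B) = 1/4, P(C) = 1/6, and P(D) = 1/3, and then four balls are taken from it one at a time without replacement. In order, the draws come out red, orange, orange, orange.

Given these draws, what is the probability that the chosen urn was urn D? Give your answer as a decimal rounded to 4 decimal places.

For each hypothesis, P(data | H) works out to: P(data | urn A) = (3/8)(5/7)(4/6)(3/5) = 0.10714; P(data | urn B) = (7/9)(2/8)(1/7)(0/6) = 0; P(data | urn C) = (4/10)(6/9)(5/8)(4/7) = 0.095238; P(data | urn D) = (4/11)(7/10)(6/9)(5/8) = 0.10606.
Multiplying each by its prior: 1/4 · 0.10714 = 0.026786, 1/4 · 0 = 0, 1/6 · 0.095238 = 0.015873, 1/3 · 0.10606 = 0.035354; summing to 0.078012.
Therefore the posterior P(urn D | data) = (0.035354) / (0.078012) = 0.45318.

0.4532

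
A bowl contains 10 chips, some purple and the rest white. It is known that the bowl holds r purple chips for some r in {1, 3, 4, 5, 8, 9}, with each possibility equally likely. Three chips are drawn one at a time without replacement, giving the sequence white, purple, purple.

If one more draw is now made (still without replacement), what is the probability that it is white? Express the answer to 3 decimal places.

The likelihood of the observed sequence under each hypothesis: P(data | r = 1) = (9/10)(1/9)(0/8) = 0; P(data | r = 3) = (7/10)(3/9)(2/8) = 0.058333; P(data | r = 4) = (6/10)(4/9)(3/8) = 0.1; P(data | r = 5) = (5/10)(5/9)(4/8) = 0.13889; P(data | r = 8) = (2/10)(8/9)(7/8) = 0.15556; P(data | r = 9) = (1/10)(9/9)(8/8) = 0.1.
The prior-weighted likelihoods are 1/6 · 0 = 0, 1/6 · 0.058333 = 0.0097222, 1/6 · 0.1 = 0.016667, 1/6 · 0.13889 = 0.023148, 1/6 · 0.15556 = 0.025926, 1/6 · 0.1 = 0.016667; summing to 0.09213.
Dividing through by the total gives posterior P(r = 1 | data) = 0, P(r = 3 | data) = 0.10553, P(r = 4 | data) = 0.1809, P(r = 5 | data) = 0.25126, P(r = 8 | data) = 0.28141, P(r = 9 | data) = 0.1809.
So P(white next | data) = Σ P(white next | H) P(H | data) = (6/7)(0.10553) + (5/7)(0.1809) + (4/7)(0.25126) + (1/7)(0.28141) + (0)(0.1809) = 0.40345.

0.403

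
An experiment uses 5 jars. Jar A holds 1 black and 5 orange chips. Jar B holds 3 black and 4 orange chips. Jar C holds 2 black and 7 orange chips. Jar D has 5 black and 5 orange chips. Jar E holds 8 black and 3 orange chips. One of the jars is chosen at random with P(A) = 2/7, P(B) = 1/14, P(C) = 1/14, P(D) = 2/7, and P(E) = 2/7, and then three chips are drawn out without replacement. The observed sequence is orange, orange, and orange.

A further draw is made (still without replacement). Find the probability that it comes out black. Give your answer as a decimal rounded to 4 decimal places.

For each hypothesis, P(data | H) works out to: P(data | jar A) = (5/6)(4/5)(3/4) = 0.5; P(data | jar B) = (4/7)(3/6)(2/5) = 0.11429; P(data | jar C) = (7/9)(6/8)(5/7) = 0.41667; P(data | jar D) = (5/10)(4/9)(3/8) = 0.083333; P(data | jar E) = (3/11)(2/10)(1/9) = 0.0060606.
The prior-weighted likelihoods are 2/7 · 0.5 = 0.14286, 1/14 · 0.11429 = 0.0081633, 1/14 · 0.41667 = 0.029762, 2/7 · 0.083333 = 0.02381, 2/7 · 0.0060606 = 0.0017316; these sum to 0.20632.
Normalising, the posterior is P(jar A | data) = 0.69239, P(jar B | data) = 0.039565, P(jar C | data) = 0.14425, P(jar D | data) = 0.1154, P(jar E | data) = 0.0083927.
The predictive probability is P(black next | data) = (1/3)(0.69239) + (3/4)(0.039565) + (1/3)(0.14425) + (5/7)(0.1154) + (1)(0.0083927) = 0.39938.

0.3994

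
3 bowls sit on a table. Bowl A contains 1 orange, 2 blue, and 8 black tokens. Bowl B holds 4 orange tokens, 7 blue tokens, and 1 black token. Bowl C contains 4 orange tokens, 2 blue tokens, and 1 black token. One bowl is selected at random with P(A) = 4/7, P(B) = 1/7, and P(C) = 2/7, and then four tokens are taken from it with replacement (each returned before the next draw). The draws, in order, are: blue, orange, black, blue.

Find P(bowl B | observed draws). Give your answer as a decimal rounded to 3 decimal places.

For each hypothesis, P(data | H) works out to: P(data | bowl A) = (2/11)(1/11)(8/11)(2/11) = 0.0021856; P(data | bowl B) = (7/12)(4/12)(1/12)(7/12) = 0.0094522; P(data | bowl C) = (2/7)(4/7)(1/7)(2/7) = 0.0066639.
Multiplying each by its prior: 4/7 · 0.0021856 = 0.0012489, 1/7 · 0.0094522 = 0.0013503, 2/7 · 0.0066639 = 0.001904; these sum to 0.0045032.
By Bayes' rule, P(bowl B | data) = (0.0013503) / (0.0045032) = 0.29985.

0.300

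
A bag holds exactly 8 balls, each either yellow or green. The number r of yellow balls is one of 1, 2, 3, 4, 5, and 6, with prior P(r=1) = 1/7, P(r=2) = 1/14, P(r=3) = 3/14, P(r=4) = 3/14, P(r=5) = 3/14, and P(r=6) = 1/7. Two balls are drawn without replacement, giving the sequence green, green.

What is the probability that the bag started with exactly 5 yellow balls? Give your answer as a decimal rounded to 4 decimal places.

For each hypothesis, P(data | H) works out to: P(data | r = 1) = (7/8)(6/7) = 3/4; P(data | r = 2) = (6/8)(5/7) = 15/28; P(data | r = 3) = (5/8)(4/7) = 5/14; P(data | r = 4) = (4/8)(3/7) = 3/14; P(data | r = 5) = (3/8)(2/7) = 3/28; P(data | r = 6) = (2/8)(1/7) = 1/28.
Multiplying each by its prior: 1/7 · 3/4 = 3/28, 1/14 · 15/28 = 15/392, 3/14 · 5/14 = 15/196, 3/14 · 3/14 = 9/196, 3/14 · 3/28 = 9/392, 1/7 · 1/28 = 1/196; with total 29/98.
By Bayes' rule, P(r = 5 | data) = (9/392) / (29/98) = 9/116.

0.0776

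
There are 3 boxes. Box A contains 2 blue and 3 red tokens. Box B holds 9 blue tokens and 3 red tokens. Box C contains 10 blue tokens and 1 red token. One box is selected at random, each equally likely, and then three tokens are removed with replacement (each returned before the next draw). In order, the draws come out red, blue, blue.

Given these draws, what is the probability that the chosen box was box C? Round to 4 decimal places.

Compute the likelihood of the observed sequence for each case: P(data | box A) = (3/5)(2/5)(2/5) = 0.096; P(data | box B) = (3/12)(9/12)(9/12) = 0.14062; P(data | box C) = (1/11)(10/11)(10/11) = 0.075131.
Multiplying each by its prior: 1/3 · 0.096 = 0.032, 1/3 · 0.14062 = 0.046875, 1/3 · 0.075131 = 0.025044; with total 0.10392.
Hence P(box C | data) = (0.025044) / (0.10392) = 0.24099.

0.2410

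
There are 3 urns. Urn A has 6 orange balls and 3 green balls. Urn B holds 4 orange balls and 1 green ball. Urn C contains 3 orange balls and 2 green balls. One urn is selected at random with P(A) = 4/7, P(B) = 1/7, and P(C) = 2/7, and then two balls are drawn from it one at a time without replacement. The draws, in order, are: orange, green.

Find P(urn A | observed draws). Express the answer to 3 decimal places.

0.556

Under each hypothesis, the probability of the observed sequence is: P(data | urn A) = (6/9)(3/8) = 1/4; P(data | urn B) = (4/5)(1/4) = 1/5; P(data | urn C) = (3/5)(2/4) = 3/10.
Weighting by the prior gives 4/7 · 1/4 = 1/7, 1/7 · 1/5 = 1/35, 2/7 · 3/10 = 3/35; with total 9/35.
Therefore the posterior P(urn A | data) = (1/7) / (9/35) = 5/9.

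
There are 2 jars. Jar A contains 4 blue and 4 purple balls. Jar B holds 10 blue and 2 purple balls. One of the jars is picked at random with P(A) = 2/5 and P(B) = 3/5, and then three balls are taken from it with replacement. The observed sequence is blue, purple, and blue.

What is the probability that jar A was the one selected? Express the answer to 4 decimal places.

0.4186

For each hypothesis, P(data | H) works out to: P(data | jar A) = (4/8)(4/8)(4/8) = 1/8; P(data | jar B) = (10/12)(2/12)(10/12) = 25/216.
Multiplying each by its prior: 2/5 · 1/8 = 1/20, 3/5 · 25/216 = 5/72; these sum to 43/360.
So P(jar A | data) = (1/20) / (43/360) = 18/43.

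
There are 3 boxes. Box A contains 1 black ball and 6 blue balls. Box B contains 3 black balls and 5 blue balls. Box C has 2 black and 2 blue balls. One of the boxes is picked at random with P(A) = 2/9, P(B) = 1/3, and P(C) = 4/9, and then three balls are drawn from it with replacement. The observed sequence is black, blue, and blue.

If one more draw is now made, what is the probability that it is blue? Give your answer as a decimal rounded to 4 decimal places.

0.6130

The likelihood of the observed sequence under each hypothesis: P(data | box A) = (1/7)(6/7)(6/7) = 0.10496; P(data | box B) = (3/8)(5/8)(5/8) = 0.14648; P(data | box C) = (2/4)(2/4)(2/4) = 0.125.
The prior-weighted likelihoods are 2/9 · 0.10496 = 0.023324, 1/3 · 0.14648 = 0.048828, 4/9 · 0.125 = 0.055556; summing to 0.12771.
The posterior is then P(box A | data) = 0.18263, P(box B | data) = 0.38234, P(box C | data) = 0.43502.
So P(blue next | data) = Σ P(blue next | H) P(H | data) = (6/7)(0.18263) + (5/8)(0.38234) + (1/2)(0.43502) = 0.61302.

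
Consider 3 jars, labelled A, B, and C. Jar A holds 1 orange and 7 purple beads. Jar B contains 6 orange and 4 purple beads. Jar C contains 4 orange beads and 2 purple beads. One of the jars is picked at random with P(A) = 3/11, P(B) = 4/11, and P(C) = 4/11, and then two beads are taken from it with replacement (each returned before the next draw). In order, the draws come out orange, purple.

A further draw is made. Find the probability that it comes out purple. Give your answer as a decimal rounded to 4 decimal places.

Compute the likelihood of the observed sequence for each case: P(data | jar A) = (1/8)(7/8) = 0.10938; P(data | jar B) = (6/10)(4/10) = 0.24; P(data | jar C) = (4/6)(2/6) = 0.22222.
Weighting by the prior gives 3/11 · 0.10938 = 0.02983, 4/11 · 0.24 = 0.087273, 4/11 · 0.22222 = 0.080808; summing to 0.19791.
Dividing through by the total gives posterior P(jar A | data) = 0.15072, P(jar B | data) = 0.44097, P(jar C | data) = 0.40831.
Averaging over the posterior, P(purple next | data) = (7/8)(0.15072) + (2/5)(0.44097) + (1/3)(0.40831) = 0.44437.

0.4444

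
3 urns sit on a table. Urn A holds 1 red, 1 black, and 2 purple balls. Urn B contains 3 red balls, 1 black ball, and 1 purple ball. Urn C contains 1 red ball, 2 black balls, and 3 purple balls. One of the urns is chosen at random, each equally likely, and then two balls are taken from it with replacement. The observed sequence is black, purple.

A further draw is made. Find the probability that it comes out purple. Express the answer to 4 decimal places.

0.4638

Under each hypothesis, the probability of the observed sequence is: P(data | urn A) = (1/4)(2/4) = 0.125; P(data | urn B) = (1/5)(1/5) = 0.04; P(data | urn C) = (2/6)(3/6) = 0.16667.
The prior-weighted likelihoods are 1/3 · 0.125 = 0.041667, 1/3 · 0.04 = 0.013333, 1/3 · 0.16667 = 0.055556; with total 0.11056.
The posterior is then P(urn A | data) = 0.37688, P(urn B | data) = 0.1206, P(urn C | data) = 0.50251.
So P(purple next | data) = Σ P(purple next | H) P(H | data) = (1/2)(0.37688) + (1/5)(0.1206) + (1/2)(0.50251) = 0.46382.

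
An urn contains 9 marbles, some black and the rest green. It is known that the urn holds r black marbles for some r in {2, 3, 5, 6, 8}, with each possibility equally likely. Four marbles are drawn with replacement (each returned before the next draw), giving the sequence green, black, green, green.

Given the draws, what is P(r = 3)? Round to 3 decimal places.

0.355

For each hypothesis, P(data | H) works out to: P(data | r = 2) = (7/9)(2/9)(7/9)(7/9) = 0.10456; P(data | r = 3) = (6/9)(3/9)(6/9)(6/9) = 0.098765; P(data | r = 5) = (4/9)(5/9)(4/9)(4/9) = 0.048773; P(data | r = 6) = (3/9)(6/9)(3/9)(3/9) = 0.024691; P(data | r = 8) = (1/9)(8/9)(1/9)(1/9) = 0.0012193.
The prior-weighted likelihoods are 1/5 · 0.10456 = 0.020911, 1/5 · 0.098765 = 0.019753, 1/5 · 0.048773 = 0.0097546, 1/5 · 0.024691 = 0.0049383, 1/5 · 0.0012193 = 0.00024387; with total 0.055601.
By Bayes' rule, P(r = 3 | data) = (0.019753) / (0.055601) = 0.35526.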